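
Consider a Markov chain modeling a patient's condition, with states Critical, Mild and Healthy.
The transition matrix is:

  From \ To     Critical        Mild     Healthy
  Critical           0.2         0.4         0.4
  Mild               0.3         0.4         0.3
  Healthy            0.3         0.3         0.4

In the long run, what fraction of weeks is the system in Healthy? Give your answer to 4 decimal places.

0.3636

Let the stationary distribution be π with π = πP and π_1 + π_2 + π_3 = 1.
π_1 = 0.2·π_1 + 0.3·π_2 + 0.3·π_3
π_2 = 0.4·π_1 + 0.4·π_2 + 0.3·π_3
Solving with the normalization constraint gives π = (0.2727, 0.3636, 0.3636).
So the stationary probability of Healthy is 0.3636.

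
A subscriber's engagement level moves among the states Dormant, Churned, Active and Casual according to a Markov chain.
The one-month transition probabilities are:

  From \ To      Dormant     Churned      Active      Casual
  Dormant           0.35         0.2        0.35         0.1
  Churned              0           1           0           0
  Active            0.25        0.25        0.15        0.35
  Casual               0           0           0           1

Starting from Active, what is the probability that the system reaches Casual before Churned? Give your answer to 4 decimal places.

0.5430

Let h(s) be the probability of absorption at Casual starting from transient state s. Then h(Casual) = 1 and h(Churned) = 0. By first-step analysis:
h(Dormant) = 0.35·h(Dormant) + 0.2·0 + 0.35·h(Active) + 0.1·1
h(Active) = 0.25·h(Dormant) + 0.25·0 + 0.15·h(Active) + 0.35·1
Solving: h(Dormant) = 0.4462, h(Active) = 0.5430.
Starting from Active, the probability is 0.5430.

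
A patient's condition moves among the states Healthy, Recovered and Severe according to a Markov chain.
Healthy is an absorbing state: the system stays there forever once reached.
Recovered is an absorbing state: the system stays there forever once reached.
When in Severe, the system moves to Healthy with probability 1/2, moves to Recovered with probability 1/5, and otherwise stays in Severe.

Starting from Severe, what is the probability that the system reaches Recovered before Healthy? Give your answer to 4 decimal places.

0.2857

Let h(s) be the probability of absorption at Recovered starting from transient state s. Then h(Recovered) = 1 and h(Healthy) = 0. By first-step analysis:
h(Severe) = 0.5·0 + 0.2·1 + 0.3·h(Severe)
Solving: h(Severe) = 0.2857.
Starting from Severe, the probability is 0.2857.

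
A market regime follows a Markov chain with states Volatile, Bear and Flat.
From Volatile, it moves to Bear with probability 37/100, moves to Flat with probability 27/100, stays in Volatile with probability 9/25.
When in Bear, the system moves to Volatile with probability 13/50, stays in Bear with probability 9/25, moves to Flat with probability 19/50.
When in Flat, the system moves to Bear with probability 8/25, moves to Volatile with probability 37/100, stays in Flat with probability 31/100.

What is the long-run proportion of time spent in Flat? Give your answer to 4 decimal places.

0.3214

Let the stationary distribution be π with π = πP and π_1 + π_2 + π_3 = 1.
π_1 = 0.36·π_1 + 0.26·π_2 + 0.37·π_3
π_2 = 0.37·π_1 + 0.36·π_2 + 0.32·π_3
Solving with the normalization constraint gives π = (0.3282, 0.3504, 0.3214).
So the stationary probability of Flat is 0.3214.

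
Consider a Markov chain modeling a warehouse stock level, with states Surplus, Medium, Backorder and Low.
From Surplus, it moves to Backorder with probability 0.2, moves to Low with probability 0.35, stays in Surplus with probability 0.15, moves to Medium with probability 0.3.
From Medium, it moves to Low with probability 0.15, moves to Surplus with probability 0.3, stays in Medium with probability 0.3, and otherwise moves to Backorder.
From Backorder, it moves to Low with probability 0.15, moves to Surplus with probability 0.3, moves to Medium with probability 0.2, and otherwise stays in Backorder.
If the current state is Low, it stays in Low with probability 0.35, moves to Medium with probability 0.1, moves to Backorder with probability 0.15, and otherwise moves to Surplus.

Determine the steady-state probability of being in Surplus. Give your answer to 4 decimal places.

0.2833

Let the stationary distribution be π with π = πP and π_1 + π_2 + π_3 + π_4 = 1.
π_1 = 0.15·π_1 + 0.3·π_2 + 0.3·π_3 + 0.4·π_4
π_2 = 0.3·π_1 + 0.3·π_2 + 0.2·π_3 + 0.1·π_4
π_3 = 0.2·π_1 + 0.25·π_2 + 0.35·π_3 + 0.15·π_4
Solving with the normalization constraint gives π = (0.2833, 0.2250, 0.2333, 0.2583).
So the stationary probability of Surplus is 0.2833.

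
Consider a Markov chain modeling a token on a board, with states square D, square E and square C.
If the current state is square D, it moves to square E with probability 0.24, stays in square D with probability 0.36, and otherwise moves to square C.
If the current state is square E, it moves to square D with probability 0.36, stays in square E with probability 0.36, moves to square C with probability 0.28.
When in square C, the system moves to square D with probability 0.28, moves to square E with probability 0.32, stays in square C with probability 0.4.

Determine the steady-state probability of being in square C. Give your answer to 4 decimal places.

Let the stationary distribution be π with π = πP and π_1 + π_2 + π_3 = 1.
π_1 = 0.36·π_1 + 0.36·π_2 + 0.28·π_3
π_2 = 0.24·π_1 + 0.36·π_2 + 0.32·π_3
Solving with the normalization constraint gives π = (0.3309, 0.3058, 0.3633).
So the stationary probability of square C is 0.3633.

0.3633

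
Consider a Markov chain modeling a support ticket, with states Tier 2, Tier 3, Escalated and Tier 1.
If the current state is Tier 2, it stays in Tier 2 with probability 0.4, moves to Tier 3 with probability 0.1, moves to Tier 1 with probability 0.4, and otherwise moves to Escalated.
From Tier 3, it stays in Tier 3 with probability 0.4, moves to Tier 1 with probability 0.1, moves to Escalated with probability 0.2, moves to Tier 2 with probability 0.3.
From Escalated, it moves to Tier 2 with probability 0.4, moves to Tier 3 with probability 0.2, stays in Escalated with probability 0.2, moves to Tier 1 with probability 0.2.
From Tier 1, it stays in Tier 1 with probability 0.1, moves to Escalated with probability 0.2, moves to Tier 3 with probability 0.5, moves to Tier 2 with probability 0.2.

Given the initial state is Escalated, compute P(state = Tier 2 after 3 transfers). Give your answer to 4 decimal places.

0.3260

Propagate the distribution vector 3 transfers from Escalated.
After 0 transfers: (0.0000, 0.0000, 1.0000, 0.0000)
After 1 transfer: (0.4000, 0.2000, 0.2000, 0.2000)
After 2 transfers: (0.3400, 0.2600, 0.1600, 0.2400)
After 3 transfers: (0.3260, 0.2900, 0.1660, 0.2180)
P(in Tier 2 after 3 transfers) = 0.3260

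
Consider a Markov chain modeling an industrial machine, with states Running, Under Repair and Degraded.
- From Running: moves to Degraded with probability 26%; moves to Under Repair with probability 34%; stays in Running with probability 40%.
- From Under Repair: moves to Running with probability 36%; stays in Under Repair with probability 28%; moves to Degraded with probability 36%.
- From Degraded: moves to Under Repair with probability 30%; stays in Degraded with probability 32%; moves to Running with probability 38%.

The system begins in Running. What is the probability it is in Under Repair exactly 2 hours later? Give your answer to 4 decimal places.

Sum over the intermediate state after 1 hour:
P = P(Running→Running)·P(Running→Under Repair) + P(Running→Under Repair)·P(Under Repair→Under Repair) + P(Running→Degraded)·P(Degraded→Under Repair)
  = 0.4×0.34 + 0.34×0.28 + 0.26×0.3
  = 0.1360 + 0.0952 + 0.0780 = 0.3092

0.3092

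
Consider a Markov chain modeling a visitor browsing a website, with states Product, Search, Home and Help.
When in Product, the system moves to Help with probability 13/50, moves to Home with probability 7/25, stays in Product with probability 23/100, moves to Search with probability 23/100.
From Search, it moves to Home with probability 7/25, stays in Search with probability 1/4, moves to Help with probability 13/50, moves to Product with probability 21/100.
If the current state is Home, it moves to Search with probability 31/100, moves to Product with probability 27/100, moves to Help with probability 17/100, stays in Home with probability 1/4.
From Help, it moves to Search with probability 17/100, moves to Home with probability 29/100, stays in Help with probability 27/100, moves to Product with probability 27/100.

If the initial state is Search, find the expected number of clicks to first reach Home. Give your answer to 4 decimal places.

3.5382

Let t(s) be the expected number of clicks to first reach Home from state s, with t(Home) = 0. Conditioning on the first click:
t(Product) = 1 + 0.23·t(Product) + 0.23·t(Search) + 0.26·t(Help)
t(Search) = 1 + 0.21·t(Product) + 0.25·t(Search) + 0.26·t(Help)
t(Help) = 1 + 0.27·t(Product) + 0.17·t(Search) + 0.27·t(Help)
Solving: t(Product) = 3.5382, t(Search) = 3.5382, t(Help) = 3.5025.
Expected clicks from Search to Home: 3.5382.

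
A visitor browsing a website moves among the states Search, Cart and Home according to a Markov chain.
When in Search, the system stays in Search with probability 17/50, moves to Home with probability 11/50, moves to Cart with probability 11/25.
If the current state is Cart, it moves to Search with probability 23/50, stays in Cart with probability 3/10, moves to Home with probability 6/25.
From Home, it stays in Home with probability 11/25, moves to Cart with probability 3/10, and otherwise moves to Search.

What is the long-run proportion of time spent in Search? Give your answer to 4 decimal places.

0.3587

Let the stationary distribution be π with π = πP and π_1 + π_2 + π_3 = 1.
π_1 = 0.34·π_1 + 0.46·π_2 + 0.26·π_3
π_2 = 0.44·π_1 + 0.3·π_2 + 0.3·π_3
Solving with the normalization constraint gives π = (0.3587, 0.3502, 0.2910).
So the stationary probability of Search is 0.3587.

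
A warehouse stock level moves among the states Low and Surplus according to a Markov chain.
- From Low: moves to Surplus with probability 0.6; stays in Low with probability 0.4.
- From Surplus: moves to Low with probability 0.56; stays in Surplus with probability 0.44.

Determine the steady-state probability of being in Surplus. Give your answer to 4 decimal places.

Let the stationary distribution be π with π = πP and π_1 + π_2 = 1.
π_1 = 0.4·π_1 + 0.56·π_2
Solving with the normalization constraint gives π = (0.4828, 0.5172).
So the stationary probability of Surplus is 0.5172.

0.5172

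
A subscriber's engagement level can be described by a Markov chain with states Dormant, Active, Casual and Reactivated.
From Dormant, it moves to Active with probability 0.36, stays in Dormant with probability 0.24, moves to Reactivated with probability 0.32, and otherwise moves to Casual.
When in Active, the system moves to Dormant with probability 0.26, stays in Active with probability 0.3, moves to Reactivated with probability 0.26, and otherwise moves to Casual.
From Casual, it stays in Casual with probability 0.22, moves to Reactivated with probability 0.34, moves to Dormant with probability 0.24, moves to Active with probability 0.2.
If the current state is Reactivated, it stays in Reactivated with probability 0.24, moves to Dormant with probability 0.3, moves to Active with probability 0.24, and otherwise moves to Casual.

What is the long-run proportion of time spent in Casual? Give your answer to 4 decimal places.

0.1720

Let the stationary distribution be π with π = πP and π_1 + π_2 + π_3 + π_4 = 1.
π_1 = 0.24·π_1 + 0.26·π_2 + 0.24·π_3 + 0.3·π_4
π_2 = 0.36·π_1 + 0.3·π_2 + 0.2·π_3 + 0.24·π_4
π_3 = 0.08·π_1 + 0.18·π_2 + 0.22·π_3 + 0.22·π_4
Solving with the normalization constraint gives π = (0.2627, 0.2815, 0.1720, 0.2838).
So the stationary probability of Casual is 0.1720.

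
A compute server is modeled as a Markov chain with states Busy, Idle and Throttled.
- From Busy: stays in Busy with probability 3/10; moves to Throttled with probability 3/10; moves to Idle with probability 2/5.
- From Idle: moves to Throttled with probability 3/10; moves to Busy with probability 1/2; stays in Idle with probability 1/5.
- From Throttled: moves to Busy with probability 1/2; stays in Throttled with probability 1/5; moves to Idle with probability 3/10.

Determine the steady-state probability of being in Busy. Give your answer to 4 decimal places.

0.4167

Let the stationary distribution be π with π = πP and π_1 + π_2 + π_3 = 1.
π_1 = 0.3·π_1 + 0.5·π_2 + 0.5·π_3
π_2 = 0.4·π_1 + 0.2·π_2 + 0.3·π_3
Solving with the normalization constraint gives π = (0.4167, 0.3106, 0.2727).
So the stationary probability of Busy is 0.4167.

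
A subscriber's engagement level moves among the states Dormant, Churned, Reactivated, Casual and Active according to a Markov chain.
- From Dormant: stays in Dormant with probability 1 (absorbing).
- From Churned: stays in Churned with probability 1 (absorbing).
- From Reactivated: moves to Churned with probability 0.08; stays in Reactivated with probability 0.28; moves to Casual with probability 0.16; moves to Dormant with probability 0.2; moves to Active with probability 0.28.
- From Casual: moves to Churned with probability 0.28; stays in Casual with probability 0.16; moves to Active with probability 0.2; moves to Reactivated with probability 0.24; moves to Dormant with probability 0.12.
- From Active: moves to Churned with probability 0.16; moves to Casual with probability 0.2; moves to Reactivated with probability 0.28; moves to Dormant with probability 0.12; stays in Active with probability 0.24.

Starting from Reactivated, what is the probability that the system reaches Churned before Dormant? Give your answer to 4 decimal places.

0.4478

Let h(s) be the probability of absorption at Churned starting from transient state s. Then h(Churned) = 1 and h(Dormant) = 0. By first-step analysis:
h(Reactivated) = 0.2·0 + 0.08·1 + 0.28·h(Reactivated) + 0.16·h(Casual) + 0.28·h(Active)
h(Casual) = 0.12·0 + 0.28·1 + 0.24·h(Reactivated) + 0.16·h(Casual) + 0.2·h(Active)
h(Active) = 0.12·0 + 0.16·1 + 0.28·h(Reactivated) + 0.2·h(Casual) + 0.24·h(Active)
Solving: h(Reactivated) = 0.4478, h(Casual) = 0.5875, h(Active) = 0.5301.
Starting from Reactivated, the probability is 0.4478.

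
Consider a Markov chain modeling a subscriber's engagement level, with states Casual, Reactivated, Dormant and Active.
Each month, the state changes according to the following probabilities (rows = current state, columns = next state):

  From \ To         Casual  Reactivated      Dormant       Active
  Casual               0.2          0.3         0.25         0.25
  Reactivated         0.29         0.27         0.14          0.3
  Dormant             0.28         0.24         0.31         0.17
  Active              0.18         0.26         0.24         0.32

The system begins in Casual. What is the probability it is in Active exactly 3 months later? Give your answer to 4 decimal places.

0.2633

Propagate the distribution vector 3 months from Casual.
After 0 months: (1.0000, 0.0000, 0.0000, 0.0000)
After 1 month: (0.2000, 0.3000, 0.2500, 0.2500)
After 2 months: (0.2420, 0.2660, 0.2295, 0.2625)
After 3 months: (0.2371, 0.2678, 0.2319, 0.2633)
P(in Active after 3 months) = 0.2633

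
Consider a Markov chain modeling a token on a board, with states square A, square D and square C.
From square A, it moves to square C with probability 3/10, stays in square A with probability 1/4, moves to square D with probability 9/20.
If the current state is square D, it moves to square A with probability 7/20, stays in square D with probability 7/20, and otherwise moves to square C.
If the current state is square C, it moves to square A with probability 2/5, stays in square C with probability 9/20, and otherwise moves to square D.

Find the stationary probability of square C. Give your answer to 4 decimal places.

Let the stationary distribution be π with π = πP and π_1 + π_2 + π_3 = 1.
π_1 = 0.25·π_1 + 0.35·π_2 + 0.4·π_3
π_2 = 0.45·π_1 + 0.35·π_2 + 0.15·π_3
Solving with the normalization constraint gives π = (0.3342, 0.3128, 0.3529).
So the stationary probability of square C is 0.3529.

0.3529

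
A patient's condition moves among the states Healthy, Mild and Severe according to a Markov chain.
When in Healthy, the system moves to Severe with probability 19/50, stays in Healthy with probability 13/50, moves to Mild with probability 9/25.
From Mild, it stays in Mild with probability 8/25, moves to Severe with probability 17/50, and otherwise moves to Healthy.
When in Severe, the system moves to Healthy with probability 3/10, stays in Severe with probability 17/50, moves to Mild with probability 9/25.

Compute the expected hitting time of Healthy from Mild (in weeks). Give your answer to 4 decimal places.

Let t(s) be the expected number of weeks to first reach Healthy from state s, with t(Healthy) = 0. Conditioning on the first week:
t(Mild) = 1 + 0.32·t(Mild) + 0.34·t(Severe)
t(Severe) = 1 + 0.36·t(Mild) + 0.34·t(Severe)
Solving: t(Mild) = 3.0637, t(Severe) = 3.1863.
Expected weeks from Mild to Healthy: 3.0637.

3.0637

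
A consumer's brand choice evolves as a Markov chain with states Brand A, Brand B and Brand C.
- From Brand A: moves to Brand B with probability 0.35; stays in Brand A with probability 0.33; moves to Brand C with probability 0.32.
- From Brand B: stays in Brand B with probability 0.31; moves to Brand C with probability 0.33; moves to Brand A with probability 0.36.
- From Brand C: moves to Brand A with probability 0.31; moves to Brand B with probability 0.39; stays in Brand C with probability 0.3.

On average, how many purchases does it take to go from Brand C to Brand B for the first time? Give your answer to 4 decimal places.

Let t(s) be the expected number of purchases to first reach Brand B from state s, with t(Brand B) = 0. Conditioning on the first purchase:
t(Brand A) = 1 + 0.33·t(Brand A) + 0.32·t(Brand C)
t(Brand C) = 1 + 0.31·t(Brand A) + 0.3·t(Brand C)
Solving: t(Brand A) = 2.7582, t(Brand C) = 2.6501.
Expected purchases from Brand C to Brand B: 2.6501.

2.6501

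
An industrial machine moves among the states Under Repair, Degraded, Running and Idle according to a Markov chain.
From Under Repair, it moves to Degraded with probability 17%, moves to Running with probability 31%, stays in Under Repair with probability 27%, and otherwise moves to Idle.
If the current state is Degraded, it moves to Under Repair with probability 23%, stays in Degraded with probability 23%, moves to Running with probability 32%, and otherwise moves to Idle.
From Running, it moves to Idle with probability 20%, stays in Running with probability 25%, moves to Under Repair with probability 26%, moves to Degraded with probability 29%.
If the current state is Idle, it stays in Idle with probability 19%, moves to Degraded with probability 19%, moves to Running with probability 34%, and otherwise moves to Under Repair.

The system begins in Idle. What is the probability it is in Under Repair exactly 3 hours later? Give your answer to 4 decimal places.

0.2601

Propagate the distribution vector 3 hours from Idle.
After 0 hours: (0.0000, 0.0000, 0.0000, 1.0000)
After 1 hour: (0.2800, 0.1900, 0.3400, 0.1900)
After 2 hours: (0.2609, 0.2260, 0.2972, 0.2159)
After 3 hours: (0.2601, 0.2235, 0.3009, 0.2154)
P(in Under Repair after 3 hours) = 0.2601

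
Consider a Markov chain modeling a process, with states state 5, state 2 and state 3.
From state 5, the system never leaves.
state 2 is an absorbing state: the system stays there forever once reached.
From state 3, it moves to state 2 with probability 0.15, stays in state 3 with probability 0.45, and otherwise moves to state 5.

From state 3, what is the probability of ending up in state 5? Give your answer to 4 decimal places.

0.7273

Let h(s) be the probability of absorption at state 5 starting from transient state s. Then h(state 5) = 1 and h(state 2) = 0. By first-step analysis:
h(state 3) = 0.4·1 + 0.15·0 + 0.45·h(state 3)
Solving: h(state 3) = 0.7273.
Starting from state 3, the probability is 0.7273.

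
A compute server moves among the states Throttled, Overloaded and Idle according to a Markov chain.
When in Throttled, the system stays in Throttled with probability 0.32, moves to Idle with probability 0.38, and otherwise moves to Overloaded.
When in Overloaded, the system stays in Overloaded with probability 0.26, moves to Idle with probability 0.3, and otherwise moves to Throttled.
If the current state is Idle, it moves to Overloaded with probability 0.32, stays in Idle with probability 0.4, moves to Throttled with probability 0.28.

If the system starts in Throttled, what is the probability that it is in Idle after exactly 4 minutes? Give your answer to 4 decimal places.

Propagate the distribution vector 4 minutes from Throttled.
After 0 minutes: (1.0000, 0.0000, 0.0000)
After 1 minute: (0.3200, 0.3000, 0.3800)
After 2 minutes: (0.3408, 0.2956, 0.3636)
After 3 minutes: (0.3409, 0.2954, 0.3636)
After 4 minutes: (0.3409, 0.2955, 0.3636)
P(in Idle after 4 minutes) = 0.3636

0.3636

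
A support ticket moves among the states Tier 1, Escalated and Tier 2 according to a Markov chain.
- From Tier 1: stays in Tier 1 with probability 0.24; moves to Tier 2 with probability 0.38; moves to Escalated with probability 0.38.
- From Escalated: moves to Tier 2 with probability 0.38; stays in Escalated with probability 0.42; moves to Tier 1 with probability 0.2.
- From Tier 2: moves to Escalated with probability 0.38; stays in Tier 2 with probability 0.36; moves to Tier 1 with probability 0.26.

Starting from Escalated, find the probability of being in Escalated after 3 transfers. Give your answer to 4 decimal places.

0.3959

Propagate the distribution vector 3 transfers from Escalated.
After 0 transfers: (0.0000, 1.0000, 0.0000)
After 1 transfer: (0.2000, 0.4200, 0.3800)
After 2 transfers: (0.2308, 0.3968, 0.3724)
After 3 transfers: (0.2316, 0.3959, 0.3726)
P(in Escalated after 3 transfers) = 0.3959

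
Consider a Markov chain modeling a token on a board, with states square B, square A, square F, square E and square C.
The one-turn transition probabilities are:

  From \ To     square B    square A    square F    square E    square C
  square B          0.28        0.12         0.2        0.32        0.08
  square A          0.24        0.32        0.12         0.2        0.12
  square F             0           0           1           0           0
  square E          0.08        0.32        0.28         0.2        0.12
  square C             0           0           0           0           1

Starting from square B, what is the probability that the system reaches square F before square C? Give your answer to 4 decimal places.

0.6727

Let h(s) be the probability of absorption at square F starting from transient state s. Then h(square F) = 1 and h(square C) = 0. By first-step analysis:
h(square B) = 0.28·h(square B) + 0.12·h(square A) + 0.2·1 + 0.32·h(square E) + 0.08·0
h(square A) = 0.24·h(square B) + 0.32·h(square A) + 0.12·1 + 0.2·h(square E) + 0.12·0
h(square E) = 0.08·h(square B) + 0.32·h(square A) + 0.28·1 + 0.2·h(square E) + 0.12·0
Solving: h(square B) = 0.6727, h(square A) = 0.6082, h(square E) = 0.6605.
Starting from square B, the probability is 0.6727.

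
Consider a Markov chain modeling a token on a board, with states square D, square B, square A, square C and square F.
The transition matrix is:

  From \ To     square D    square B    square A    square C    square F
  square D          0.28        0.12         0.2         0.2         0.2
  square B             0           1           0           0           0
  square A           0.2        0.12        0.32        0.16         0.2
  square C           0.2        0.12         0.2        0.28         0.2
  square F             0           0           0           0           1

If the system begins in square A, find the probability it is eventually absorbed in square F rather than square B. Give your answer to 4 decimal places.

0.6250

Let h(s) be the probability of absorption at square F starting from transient state s. Then h(square F) = 1 and h(square B) = 0. By first-step analysis:
h(square D) = 0.28·h(square D) + 0.12·0 + 0.2·h(square A) + 0.2·h(square C) + 0.2·1
h(square A) = 0.2·h(square D) + 0.12·0 + 0.32·h(square A) + 0.16·h(square C) + 0.2·1
h(square C) = 0.2·h(square D) + 0.12·0 + 0.2·h(square A) + 0.28·h(square C) + 0.2·1
Solving: h(square D) = 0.6250, h(square A) = 0.6250, h(square C) = 0.6250.
Starting from square A, the probability is 0.6250.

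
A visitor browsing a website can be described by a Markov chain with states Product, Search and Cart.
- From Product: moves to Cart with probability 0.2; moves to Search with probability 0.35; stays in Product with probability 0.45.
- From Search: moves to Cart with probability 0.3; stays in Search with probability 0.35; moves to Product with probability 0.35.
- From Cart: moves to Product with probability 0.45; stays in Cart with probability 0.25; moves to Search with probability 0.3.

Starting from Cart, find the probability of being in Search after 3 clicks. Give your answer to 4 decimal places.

0.3379

Propagate the distribution vector 3 clicks from Cart.
After 0 clicks: (0.0000, 0.0000, 1.0000)
After 1 click: (0.4500, 0.3000, 0.2500)
After 2 clicks: (0.4200, 0.3375, 0.2425)
After 3 clicks: (0.4163, 0.3379, 0.2459)
P(in Search after 3 clicks) = 0.3379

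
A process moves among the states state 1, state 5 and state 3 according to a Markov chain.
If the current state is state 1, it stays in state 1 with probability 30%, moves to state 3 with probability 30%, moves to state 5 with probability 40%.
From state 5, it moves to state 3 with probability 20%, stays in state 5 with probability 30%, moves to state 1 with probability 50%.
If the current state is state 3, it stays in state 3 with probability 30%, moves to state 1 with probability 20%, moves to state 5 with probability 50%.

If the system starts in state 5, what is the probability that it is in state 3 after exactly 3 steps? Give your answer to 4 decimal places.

0.2610

Propagate the distribution vector 3 steps from state 5.
After 0 steps: (0.0000, 1.0000, 0.0000)
After 1 step: (0.5000, 0.3000, 0.2000)
After 2 steps: (0.3400, 0.3900, 0.2700)
After 3 steps: (0.3510, 0.3880, 0.2610)
P(in state 3 after 3 steps) = 0.2610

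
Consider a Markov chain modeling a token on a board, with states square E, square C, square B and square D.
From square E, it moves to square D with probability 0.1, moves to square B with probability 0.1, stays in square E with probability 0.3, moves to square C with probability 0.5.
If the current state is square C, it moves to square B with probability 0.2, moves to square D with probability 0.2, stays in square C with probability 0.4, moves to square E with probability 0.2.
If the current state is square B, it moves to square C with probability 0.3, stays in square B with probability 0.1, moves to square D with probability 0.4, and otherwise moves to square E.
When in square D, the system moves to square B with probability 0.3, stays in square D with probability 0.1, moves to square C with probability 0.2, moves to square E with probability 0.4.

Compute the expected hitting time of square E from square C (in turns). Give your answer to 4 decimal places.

4.1034

Let t(s) be the expected number of turns to first reach square E from state s, with t(square E) = 0. Conditioning on the first turn:
t(square C) = 1 + 0.4·t(square C) + 0.2·t(square B) + 0.2·t(square D)
t(square B) = 1 + 0.3·t(square C) + 0.1·t(square B) + 0.4·t(square D)
t(square D) = 1 + 0.2·t(square C) + 0.3·t(square B) + 0.1·t(square D)
Solving: t(square C) = 4.1034, t(square B) = 3.9655, t(square D) = 3.3448.
Expected turns from square C to square E: 4.1034.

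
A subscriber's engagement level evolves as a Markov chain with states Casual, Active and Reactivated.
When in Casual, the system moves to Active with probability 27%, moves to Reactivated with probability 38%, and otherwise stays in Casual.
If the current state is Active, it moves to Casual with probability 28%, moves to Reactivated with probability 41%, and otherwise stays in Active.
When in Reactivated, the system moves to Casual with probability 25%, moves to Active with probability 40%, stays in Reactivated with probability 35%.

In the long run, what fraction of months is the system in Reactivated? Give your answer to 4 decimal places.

0.3786

Let the stationary distribution be π with π = πP and π_1 + π_2 + π_3 = 1.
π_1 = 0.35·π_1 + 0.28·π_2 + 0.25·π_3
π_2 = 0.27·π_1 + 0.31·π_2 + 0.4·π_3
Solving with the normalization constraint gives π = (0.2889, 0.3325, 0.3786).
So the stationary probability of Reactivated is 0.3786.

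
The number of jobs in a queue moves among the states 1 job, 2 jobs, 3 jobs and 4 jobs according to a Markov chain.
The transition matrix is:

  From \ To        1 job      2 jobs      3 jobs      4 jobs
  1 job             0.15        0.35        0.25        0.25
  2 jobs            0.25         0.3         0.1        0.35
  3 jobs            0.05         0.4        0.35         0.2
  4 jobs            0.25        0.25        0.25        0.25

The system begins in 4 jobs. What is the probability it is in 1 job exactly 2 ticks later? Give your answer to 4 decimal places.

Propagate the distribution vector 2 ticks from 4 jobs.
After 0 ticks: (0.0000, 0.0000, 0.0000, 1.0000)
After 1 tick: (0.2500, 0.2500, 0.2500, 0.2500)
After 2 ticks: (0.1750, 0.3250, 0.2375, 0.2625)
P(in 1 job after 2 ticks) = 0.1750

0.1750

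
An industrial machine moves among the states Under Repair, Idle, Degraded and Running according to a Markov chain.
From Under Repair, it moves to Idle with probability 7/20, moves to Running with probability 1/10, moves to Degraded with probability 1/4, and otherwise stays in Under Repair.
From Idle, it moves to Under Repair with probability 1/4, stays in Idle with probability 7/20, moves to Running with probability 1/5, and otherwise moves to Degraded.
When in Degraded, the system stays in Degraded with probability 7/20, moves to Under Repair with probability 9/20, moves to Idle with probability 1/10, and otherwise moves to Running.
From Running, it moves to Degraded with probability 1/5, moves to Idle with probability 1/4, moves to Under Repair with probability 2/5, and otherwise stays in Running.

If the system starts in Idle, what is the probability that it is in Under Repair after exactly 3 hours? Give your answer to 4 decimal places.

0.3369

Propagate the distribution vector 3 hours from Idle.
After 0 hours: (0.0000, 1.0000, 0.0000, 0.0000)
After 1 hour: (0.2500, 0.3500, 0.2000, 0.2000)
After 2 hours: (0.3325, 0.2800, 0.2425, 0.1450)
After 3 hours: (0.3369, 0.2749, 0.2530, 0.1353)
P(in Under Repair after 3 hours) = 0.3369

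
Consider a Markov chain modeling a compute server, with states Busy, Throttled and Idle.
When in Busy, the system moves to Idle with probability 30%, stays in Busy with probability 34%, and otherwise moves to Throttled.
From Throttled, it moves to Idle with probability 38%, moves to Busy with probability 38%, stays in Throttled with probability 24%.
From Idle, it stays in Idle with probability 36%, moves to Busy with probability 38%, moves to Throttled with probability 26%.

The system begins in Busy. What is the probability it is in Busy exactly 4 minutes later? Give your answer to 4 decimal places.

Propagate the distribution vector 4 minutes from Busy.
After 0 minutes: (1.0000, 0.0000, 0.0000)
After 1 minute: (0.3400, 0.3600, 0.3000)
After 2 minutes: (0.3664, 0.2868, 0.3468)
After 3 minutes: (0.3653, 0.2909, 0.3438)
After 4 minutes: (0.3654, 0.2907, 0.3439)
P(in Busy after 4 minutes) = 0.3654

0.3654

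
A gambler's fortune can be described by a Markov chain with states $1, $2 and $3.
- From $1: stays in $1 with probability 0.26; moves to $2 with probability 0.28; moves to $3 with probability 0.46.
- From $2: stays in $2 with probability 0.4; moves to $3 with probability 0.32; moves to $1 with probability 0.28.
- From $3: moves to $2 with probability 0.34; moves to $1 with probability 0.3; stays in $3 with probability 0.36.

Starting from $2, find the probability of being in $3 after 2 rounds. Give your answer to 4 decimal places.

Sum over the intermediate state after 1 round:
P = P($2→$1)·P($1→$3) + P($2→$2)·P($2→$3) + P($2→$3)·P($3→$3)
  = 0.28×0.46 + 0.4×0.32 + 0.32×0.36
  = 0.1288 + 0.1280 + 0.1152 = 0.3720

0.3720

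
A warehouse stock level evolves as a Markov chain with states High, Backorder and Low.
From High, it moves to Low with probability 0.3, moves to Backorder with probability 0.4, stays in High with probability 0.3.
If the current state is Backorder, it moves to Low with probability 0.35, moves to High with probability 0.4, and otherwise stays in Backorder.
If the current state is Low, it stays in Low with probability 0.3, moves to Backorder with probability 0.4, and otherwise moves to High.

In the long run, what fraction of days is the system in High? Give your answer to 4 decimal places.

Let the stationary distribution be π with π = πP and π_1 + π_2 + π_3 = 1.
π_1 = 0.3·π_1 + 0.4·π_2 + 0.3·π_3
π_2 = 0.4·π_1 + 0.25·π_2 + 0.4·π_3
Solving with the normalization constraint gives π = (0.3348, 0.3478, 0.3174).
So the stationary probability of High is 0.3348.

0.3348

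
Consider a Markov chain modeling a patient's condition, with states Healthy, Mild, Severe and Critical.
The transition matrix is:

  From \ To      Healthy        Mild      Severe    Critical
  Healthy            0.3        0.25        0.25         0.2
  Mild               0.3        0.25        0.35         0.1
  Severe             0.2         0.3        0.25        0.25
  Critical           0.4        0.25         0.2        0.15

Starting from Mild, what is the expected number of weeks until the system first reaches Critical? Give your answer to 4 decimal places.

Let t(s) be the expected number of weeks to first reach Critical from state s, with t(Critical) = 0. Conditioning on the first week:
t(Healthy) = 1 + 0.3·t(Healthy) + 0.25·t(Mild) + 0.25·t(Severe)
t(Mild) = 1 + 0.3·t(Healthy) + 0.25·t(Mild) + 0.35·t(Severe)
t(Severe) = 1 + 0.2·t(Healthy) + 0.3·t(Mild) + 0.25·t(Severe)
Solving: t(Healthy) = 5.3351, t(Mild) = 5.8445, t(Severe) = 5.0938.
Expected weeks from Mild to Critical: 5.8445.

5.8445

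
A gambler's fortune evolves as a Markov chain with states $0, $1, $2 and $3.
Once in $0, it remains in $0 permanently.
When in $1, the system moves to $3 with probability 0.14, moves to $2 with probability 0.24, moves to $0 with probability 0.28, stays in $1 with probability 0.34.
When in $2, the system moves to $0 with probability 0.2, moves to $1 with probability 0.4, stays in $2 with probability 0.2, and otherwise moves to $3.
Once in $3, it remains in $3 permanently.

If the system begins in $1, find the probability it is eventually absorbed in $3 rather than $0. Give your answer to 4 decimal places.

0.3704

Let h(s) be the probability of absorption at $3 starting from transient state s. Then h($3) = 1 and h($0) = 0. By first-step analysis:
h($1) = 0.28·0 + 0.34·h($1) + 0.24·h($2) + 0.14·1
h($2) = 0.2·0 + 0.4·h($1) + 0.2·h($2) + 0.2·1
Solving: h($1) = 0.3704, h($2) = 0.4352.
Starting from $1, the probability is 0.3704.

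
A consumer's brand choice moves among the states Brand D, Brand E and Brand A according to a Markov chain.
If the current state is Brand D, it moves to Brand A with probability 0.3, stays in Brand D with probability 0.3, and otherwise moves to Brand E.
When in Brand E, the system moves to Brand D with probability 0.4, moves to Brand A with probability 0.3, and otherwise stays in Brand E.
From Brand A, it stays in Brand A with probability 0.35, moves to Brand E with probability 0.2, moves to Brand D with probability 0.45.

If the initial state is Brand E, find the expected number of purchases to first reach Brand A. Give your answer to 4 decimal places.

Let t(s) be the expected number of purchases to first reach Brand A from state s, with t(Brand A) = 0. Conditioning on the first purchase:
t(Brand D) = 1 + 0.3·t(Brand D) + 0.4·t(Brand E)
t(Brand E) = 1 + 0.4·t(Brand D) + 0.3·t(Brand E)
Solving: t(Brand D) = 3.3333, t(Brand E) = 3.3333.
Expected purchases from Brand E to Brand A: 3.3333.

3.3333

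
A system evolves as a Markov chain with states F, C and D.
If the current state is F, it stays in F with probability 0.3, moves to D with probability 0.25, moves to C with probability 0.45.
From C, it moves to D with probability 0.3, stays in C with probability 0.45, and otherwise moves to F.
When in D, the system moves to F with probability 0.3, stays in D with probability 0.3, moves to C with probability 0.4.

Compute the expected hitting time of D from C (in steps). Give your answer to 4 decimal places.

Let t(s) be the expected number of steps to first reach D from state s, with t(D) = 0. Conditioning on the first step:
t(F) = 1 + 0.3·t(F) + 0.45·t(C)
t(C) = 1 + 0.25·t(F) + 0.45·t(C)
Solving: t(F) = 3.6697, t(C) = 3.4862.
Expected steps from C to D: 3.4862.

3.4862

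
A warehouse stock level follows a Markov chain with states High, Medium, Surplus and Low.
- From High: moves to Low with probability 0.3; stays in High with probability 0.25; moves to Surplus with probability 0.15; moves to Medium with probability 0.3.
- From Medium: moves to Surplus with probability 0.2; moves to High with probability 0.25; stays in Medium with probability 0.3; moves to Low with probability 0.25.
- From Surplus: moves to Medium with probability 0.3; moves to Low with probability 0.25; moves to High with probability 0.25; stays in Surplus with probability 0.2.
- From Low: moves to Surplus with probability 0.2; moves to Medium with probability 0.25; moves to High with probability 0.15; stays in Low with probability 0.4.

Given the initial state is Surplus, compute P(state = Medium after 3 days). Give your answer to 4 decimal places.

0.2850

Propagate the distribution vector 3 days from Surplus.
After 0 days: (0.0000, 0.0000, 1.0000, 0.0000)
After 1 day: (0.2500, 0.3000, 0.2000, 0.2500)
After 2 days: (0.2250, 0.2875, 0.1875, 0.3000)
After 3 days: (0.2200, 0.2850, 0.1888, 0.3063)
P(in Medium after 3 days) = 0.2850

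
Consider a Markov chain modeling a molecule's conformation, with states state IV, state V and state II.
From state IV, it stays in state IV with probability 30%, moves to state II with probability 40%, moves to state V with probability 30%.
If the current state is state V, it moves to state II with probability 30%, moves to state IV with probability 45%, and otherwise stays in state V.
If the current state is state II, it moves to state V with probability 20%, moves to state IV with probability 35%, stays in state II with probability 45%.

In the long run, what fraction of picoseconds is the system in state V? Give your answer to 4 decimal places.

0.2481

Let the stationary distribution be π with π = πP and π_1 + π_2 + π_3 = 1.
π_1 = 0.3·π_1 + 0.45·π_2 + 0.35·π_3
π_2 = 0.3·π_1 + 0.25·π_2 + 0.2·π_3
Solving with the normalization constraint gives π = (0.3570, 0.2481, 0.3949).
So the stationary probability of state V is 0.2481.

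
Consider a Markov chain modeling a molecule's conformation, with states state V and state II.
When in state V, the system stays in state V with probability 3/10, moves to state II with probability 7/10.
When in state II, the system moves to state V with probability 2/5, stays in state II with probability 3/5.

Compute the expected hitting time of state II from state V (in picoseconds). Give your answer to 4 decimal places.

1.4286

Let t(s) be the expected number of picoseconds to first reach state II from state s, with t(state II) = 0. Conditioning on the first picosecond:
t(state V) = 1 + 0.3·t(state V)
Solving: t(state V) = 1.4286.
Expected picoseconds from state V to state II: 1.4286.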